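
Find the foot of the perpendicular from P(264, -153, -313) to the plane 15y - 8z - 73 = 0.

The perpendicular from P has direction n = (0, 15, -8): r = (264, -153, -313) + λ(0, 15, -8).
Substitute into the plane: n·(P + λn) = 73 gives 209 + 289λ = 73, so λ = -8/17.
Foot = (264, -153, -313) + (-8/17)·(0, 15, -8) = (264, -2721/17, -5257/17).

(264, -2721/17, -5257/17)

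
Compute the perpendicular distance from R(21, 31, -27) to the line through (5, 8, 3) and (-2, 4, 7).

√389

A direction vector is d = (-7, -4, 4).
AP = (16, 23, -30); AP·d = -324, |AP|² = 1685, |d|² = 81.
distance² = |AP|² − (AP·d)²/|d|² = 1685 − 104976/81 = 389, so the distance is √389.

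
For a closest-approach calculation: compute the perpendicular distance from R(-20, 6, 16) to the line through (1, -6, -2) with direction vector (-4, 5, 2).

Direction vector d = (-4, 5, 2).
AP = (-21, 12, 18), and AP × d = (-66, -30, -57).
|AP × d|² = 8505 and |d|² = 45, so the distance is √(8505/45) = √189 = 3√21.

3√21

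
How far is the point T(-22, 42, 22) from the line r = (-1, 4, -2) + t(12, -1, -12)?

3√145

Direction vector d = (12, -1, -12).
AP = (-21, 38, 24); AP·d = -578, |AP|² = 2461, |d|² = 289.
distance² = |AP|² − (AP·d)²/|d|² = 2461 − 334084/289 = 1305, so the distance is 3√145.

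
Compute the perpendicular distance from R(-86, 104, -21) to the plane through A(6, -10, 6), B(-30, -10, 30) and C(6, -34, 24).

2

AB = (-36, 0, 24) and AC = (0, -24, 18), so a normal is n = AB × AC = (576, 648, 864).
n = (576, 648, 864); n·P − 2160 = -2448; |n| = 1224; distance = 2448/1224 = 2.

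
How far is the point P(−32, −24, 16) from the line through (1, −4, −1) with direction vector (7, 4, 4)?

√1049

Direction vector d = (7, 4, 4).
AP = (−33, −20, 17), and AP × d = (−148, 251, 8).
|AP × d|² = 84969 and |d|² = 81, so the distance is √(84969/81) = √1049.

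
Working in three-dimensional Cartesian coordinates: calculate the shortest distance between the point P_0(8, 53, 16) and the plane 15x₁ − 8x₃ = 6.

d = |15·8 + (-8)·16 − 6| / √(225 + 0 + 64) = |-14| / 17 = 14/17.

14/17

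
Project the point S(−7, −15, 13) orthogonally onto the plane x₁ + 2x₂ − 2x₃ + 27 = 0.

(-3, -7, 5)

The perpendicular from S has direction n = (1, 2, −2): r = (−7, −15, 13) + μ(1, 2, −2).
Substitute into the plane: n·(S + μn) = -27 gives -63 + 9μ = -27, so μ = 4.
Foot = (−7, −15, 13) + 4·(1, 2, −2) = (−3, −7, 5).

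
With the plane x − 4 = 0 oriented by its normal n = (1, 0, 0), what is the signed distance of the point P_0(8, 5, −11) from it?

n·P_0 − 4 = 4.
|n| = 1, so the signed distance is 4/1 = 4.

4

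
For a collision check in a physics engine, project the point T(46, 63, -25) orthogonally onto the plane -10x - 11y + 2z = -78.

The perpendicular from T has direction n = (-10, -11, 2): r = (46, 63, -25) + λ(-10, -11, 2).
Substitute into the plane: n·(T + λn) = -78 gives -1203 + 225λ = -78, so λ = 5.
Foot = (46, 63, -25) + 5·(-10, -11, 2) = (-4, 8, -15).

(-4, 8, -15)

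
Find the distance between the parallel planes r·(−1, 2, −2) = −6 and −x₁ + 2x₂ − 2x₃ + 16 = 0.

Both planes have normal n = (−1, 2, −2), |n| = 3. Any point on the first plane is at distance |(-16) − (-6)|/|n| = 10/3 from the second.

10/3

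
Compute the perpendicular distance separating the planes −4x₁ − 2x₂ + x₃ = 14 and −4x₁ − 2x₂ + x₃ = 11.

With common normal n = (−4, −2, 1) (|n| = √21), the distance is |14 − 11|/|n| = 3/√21.

√21/7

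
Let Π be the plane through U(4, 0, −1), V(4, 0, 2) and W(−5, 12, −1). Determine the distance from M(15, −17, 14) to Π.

UV = (0, 0, 3) and UW = (−9, 12, 0), so a normal is n = UV × UW = (−36, −27, 0).
n = (−36, −27, 0); n·P − (-144) = 63; |n| = 45; distance = 63/45 = 7/5.

7/5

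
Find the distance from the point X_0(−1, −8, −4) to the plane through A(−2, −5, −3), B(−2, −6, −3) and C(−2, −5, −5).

AB = (0, −1, 0) and AC = (0, 0, −2), so a normal is n = AB × AC = (2, 0, 0).
Then n·(−1, −8, −4) − (−4) = 2.
|n| = √(4 + 0 + 0) = 2, so the distance is |2|/2 = 1.

1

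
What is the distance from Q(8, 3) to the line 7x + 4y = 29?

3√65/5

The normal to the line is n = (7, 4) with |n| = √65.
|n·Q − 29| = |68 − 29| = 39, so the distance is 39/√65 = 3√65/5.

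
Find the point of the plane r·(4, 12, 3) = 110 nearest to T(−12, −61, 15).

The perpendicular from T has direction n = (4, 12, 3): r = (−12, −61, 15) + λ(4, 12, 3).
Substitute into the plane: n·(T + λn) = 110 gives -735 + 169λ = 110, so λ = 5.
Foot = (−12, −61, 15) + 5·(4, 12, 3) = (8, −1, 30).

(8, -1, 30)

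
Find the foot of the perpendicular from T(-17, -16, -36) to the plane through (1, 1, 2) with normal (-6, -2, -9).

n = (-6, -2, -9), |n|² = 121, and n·T − (-26) = 484.
t = 484/121 = 4, so the foot is T − t·n = (-17, -16, -36) − 4·(-6, -2, -9) = (7, -8, 0).

(7, -8, 0)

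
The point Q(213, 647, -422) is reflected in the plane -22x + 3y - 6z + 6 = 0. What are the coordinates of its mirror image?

(4503/23, 14935/23, -9814/23)

n = (-22, 3, -6), |n|² = 529, n·Q − (-6) = -207, so t = -207/529 = -9/23.
Foot F = Q − (-9/23)·n = (4701/23, 14908/23, -9760/23); the reflection is 2F − Q = (4503/23, 14935/23, -9814/23).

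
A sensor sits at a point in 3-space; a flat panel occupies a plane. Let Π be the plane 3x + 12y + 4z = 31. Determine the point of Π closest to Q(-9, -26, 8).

(-3, -2, 16)

n = (3, 12, 4), |n|² = 169, and n·Q − 31 = -338.
t = -338/169 = -2, so the foot is Q − t·n = (-9, -26, 8) − (-2)·(3, 12, 4) = (-3, -2, 16).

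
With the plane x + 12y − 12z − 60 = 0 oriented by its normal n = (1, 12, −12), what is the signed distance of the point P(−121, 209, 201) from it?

-5

n·P − 60 = -85.
|n| = 17, so the signed distance is -85/17 = -5.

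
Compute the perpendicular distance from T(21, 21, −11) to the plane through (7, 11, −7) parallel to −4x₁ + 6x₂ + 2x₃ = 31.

2/√14

Parallel planes share the normal n = (−4, 6, 2); since (7, 11, −7) lies on the plane, its equation is −4x₁ + 6x₂ + 2x₃ = 24.
n = (−4, 6, 2); n·P − 24 = -4; |n| = 2√14; distance = 4/(2√14) = √14/7.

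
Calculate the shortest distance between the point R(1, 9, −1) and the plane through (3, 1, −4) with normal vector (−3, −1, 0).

√10/5

The plane has equation n·(r − (3, 1, −4)) = 0, i.e. n·r = -10.
d = |(-3)·1 + (-1)·9 − (-10)| / √(9 + 1 + 0) = |-2| / √10 = 2/√10.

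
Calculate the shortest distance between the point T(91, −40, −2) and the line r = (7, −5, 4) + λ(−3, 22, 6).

Direction vector d = (−3, 22, 6).
AP = (84, −35, −6), and AP × d = (−78, −486, 1743).
|AP × d|² = 3280329 and |d|² = 529, so the distance is √(3280329/529) = √6201 = 3√689.

3√689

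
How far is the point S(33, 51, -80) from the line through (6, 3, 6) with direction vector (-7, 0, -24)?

2√1201

Direction vector d = (-7, 0, -24).
AP = (27, 48, -86), and AP × d = (-1152, 1250, 336).
|AP × d|² = 3002500 and |d|² = 625, so the distance is √(3002500/625) = √4804 = 2√1201.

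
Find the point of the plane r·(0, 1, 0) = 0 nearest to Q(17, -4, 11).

The perpendicular from Q has direction n = (0, 1, 0): r = (17, -4, 11) + μ(0, 1, 0).
Substitute into the plane: n·(Q + μn) = 0 gives -4 + 1μ = 0, so μ = 4.
Foot = (17, -4, 11) + 4·(0, 1, 0) = (17, 0, 11).

(17, 0, 11)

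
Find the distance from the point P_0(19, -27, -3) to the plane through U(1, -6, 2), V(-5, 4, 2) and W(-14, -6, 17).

UV = (-6, 10, 0) and UW = (-15, 0, 15), so a normal is n = UV × UW = (150, 90, 150).
Then n·(19, -27, -3) - (-90) = 60.
|n| = √(22500 + 8100 + 22500) = 30√59, so the distance is |60|/(30√59) = 2√59/59.

2√59/59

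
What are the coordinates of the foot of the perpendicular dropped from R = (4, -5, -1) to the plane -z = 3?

n = (0, 0, -1), |n|² = 1, and n·R − 3 = -2.
t = -2/1 = -2, so the foot is R − t·n = (4, -5, -1) − (-2)·(0, 0, -1) = (4, -5, -3).

(4, -5, -3)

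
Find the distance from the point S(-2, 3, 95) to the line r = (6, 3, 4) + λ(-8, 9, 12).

Direction vector d = (-8, 9, 12).
AP = (-8, 0, 91); AP·d = 1156, |AP|² = 8345, |d|² = 289.
distance² = |AP|² − (AP·d)²/|d|² = 8345 − 1336336/289 = 3721, so the distance is 61.

61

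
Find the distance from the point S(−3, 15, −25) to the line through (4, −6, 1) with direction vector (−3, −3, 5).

Direction vector d = (−3, −3, 5).
AP = (−7, 21, −26); AP·d = -172, |AP|² = 1166, |d|² = 43.
distance² = |AP|² − (AP·d)²/|d|² = 1166 − 29584/43 = 478, so the distance is √478.

√478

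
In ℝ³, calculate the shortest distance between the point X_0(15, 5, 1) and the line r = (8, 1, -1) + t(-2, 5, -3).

√69

Direction vector d = (-2, 5, -3).
AP = (7, 4, 2), and AP × d = (-22, 17, 43).
|AP × d|² = 2622 and |d|² = 38, so the distance is √(2622/38) = √69.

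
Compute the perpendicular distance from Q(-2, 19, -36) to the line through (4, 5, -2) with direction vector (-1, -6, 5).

6√11

Direction vector d = (-1, -6, 5).
AP = (-6, 14, -34), and AP × d = (-134, 64, 50).
|AP × d|² = 24552 and |d|² = 62, so the distance is √(24552/62) = √396 = 6√11.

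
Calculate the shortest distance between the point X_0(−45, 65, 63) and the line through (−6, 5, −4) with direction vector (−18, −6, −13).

Direction vector d = (−18, −6, −13).
AP = (−39, 60, 67), and AP × d = (−378, −1713, 1314).
|AP × d|² = 4803849 and |d|² = 529, so the distance is √(4803849/529) = √9081 = 3√1009.

3√1009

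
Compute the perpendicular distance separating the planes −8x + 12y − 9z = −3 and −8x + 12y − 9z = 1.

4/17

With common normal n = (−8, 12, −9) (|n| = 17), the distance is |(-3) − 1|/|n| = 4/17.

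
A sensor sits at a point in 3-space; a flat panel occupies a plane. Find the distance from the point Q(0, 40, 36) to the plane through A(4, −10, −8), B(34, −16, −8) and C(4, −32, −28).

8/15

AB = (30, −6, 0) and AC = (0, −22, −20), so a normal is n = AB × AC = (120, 600, −660).
n = (120, 600, −660); n·P − (-240) = 480; |n| = 900; distance = 480/900 = 8/15.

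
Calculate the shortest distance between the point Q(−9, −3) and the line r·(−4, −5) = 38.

The normal to the line is n = (−4, −5) with |n| = √41.
|n·Q − 38| = |51 − 38| = 13, so the distance is 13/√41 = 13√41/41.

13/√41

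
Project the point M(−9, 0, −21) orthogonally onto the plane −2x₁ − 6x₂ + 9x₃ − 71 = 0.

n = (−2, −6, 9), |n|² = 121, and n·M − 71 = -242.
t = -242/121 = -2, so the foot is M − t·n = (−9, 0, −21) − (-2)·(−2, −6, 9) = (−13, −12, −3).

(-13, -12, -3)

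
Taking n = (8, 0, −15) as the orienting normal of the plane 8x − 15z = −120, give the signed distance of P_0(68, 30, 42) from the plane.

2

n·P_0 − (-120) = 34.
|n| = 17, so the signed distance is 34/17 = 2.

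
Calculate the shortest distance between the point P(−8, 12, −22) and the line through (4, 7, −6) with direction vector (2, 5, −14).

10√2

Direction vector d = (2, 5, −14).
AP = (−12, 5, −16), and AP × d = (10, −200, −70).
|AP × d|² = 45000 and |d|² = 225, so the distance is √(45000/225) = √200 = 10√2.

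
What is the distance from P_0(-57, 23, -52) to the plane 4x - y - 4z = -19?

24/√33

n = (4, -1, -4); n·P − (-19) = -24; |n| = √33; distance = 24/√33 = 8√33/11.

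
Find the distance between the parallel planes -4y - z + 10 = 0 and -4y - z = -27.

With common normal n = (0, -4, -1) (|n| = √17), the distance is |(-10) − (-27)|/|n| = 17/√17 = √17.

√17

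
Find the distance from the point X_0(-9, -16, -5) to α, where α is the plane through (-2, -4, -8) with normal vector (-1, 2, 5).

2/√30

The plane has equation n·(r − (-2, -4, -8)) = 0, i.e. n·r = -46.
Then n·(-9, -16, -5) - (-46) = -2.
|n| = √(1 + 4 + 25) = √30, so the distance is |-2|/√30 = 2/√30.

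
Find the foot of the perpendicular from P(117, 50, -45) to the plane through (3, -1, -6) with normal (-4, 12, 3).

(1533/13, 614/13, -594/13)

n = (-4, 12, 3), |n|² = 169, and n·P − (-42) = 39.
t = 39/169 = 3/13, so the foot is P − t·n = (117, 50, -45) − (3/13)·(-4, 12, 3) = (1533/13, 614/13, -594/13).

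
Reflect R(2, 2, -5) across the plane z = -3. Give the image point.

n = (0, 0, 1), |n|² = 1, n·R − (-3) = -2, so t = -2/1 = -2.
Foot F = R − (-2)·n = (2, 2, -3); the reflection is 2F − R = (2, 2, -1).

(2, 2, -1)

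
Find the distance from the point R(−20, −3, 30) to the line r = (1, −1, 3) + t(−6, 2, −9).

Direction vector d = (−6, 2, −9).
AP = (−21, −2, 27), and AP × d = (−36, −351, −54).
|AP × d|² = 127413 and |d|² = 121, so the distance is √(127413/121) = √1053 = 9√13.

9√13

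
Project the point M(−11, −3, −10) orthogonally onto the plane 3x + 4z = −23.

(-5, -3, -2)

The perpendicular from M has direction n = (3, 0, 4): r = (−11, −3, −10) + t(3, 0, 4).
Substitute into the plane: n·(M + tn) = -23 gives -73 + 25t = -23, so t = 2.
Foot = (−11, −3, −10) + 2·(3, 0, 4) = (−5, −3, −2).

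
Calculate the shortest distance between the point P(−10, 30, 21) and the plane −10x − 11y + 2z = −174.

14/15

Normal vector n = (−10, −11, 2), and n·(−10, 30, 21) − (−174) = −14.
|n| = √(100 + 121 + 4) = 15, so the distance is |-14|/15 = 14/15.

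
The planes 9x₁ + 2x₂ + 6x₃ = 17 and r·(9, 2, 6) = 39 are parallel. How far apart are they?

Both planes have normal n = (9, 2, 6), |n| = 11. Any point on the first plane is at distance |39 − 17|/|n| = 22/11 = 2 from the second.

2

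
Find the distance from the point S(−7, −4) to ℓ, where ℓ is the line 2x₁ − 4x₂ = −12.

7/√5

The normal to the line is n = (2, −4) with |n| = 2√5.
|n·S − (-12)| = |2 − (-12)| = 14, so the distance is 14/(2√5) = 7√5/5.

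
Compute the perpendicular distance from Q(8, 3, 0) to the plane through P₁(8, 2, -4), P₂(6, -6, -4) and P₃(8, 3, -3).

1/√2

P₁P₂ = (-2, -8, 0) and P₁P₃ = (0, 1, 1), so a normal is n = P₁P₂ × P₁P₃ = (-8, 2, -2).
d = |(-8)·8 + 2·3 + (-2)·0 − (-52)| / √(64 + 4 + 4) = |-6| / (6√2) = 1/√2.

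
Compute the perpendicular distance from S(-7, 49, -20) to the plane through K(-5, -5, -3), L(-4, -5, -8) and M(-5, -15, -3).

KL = (1, 0, -5) and KM = (0, -10, 0), so a normal is n = KL × KM = (-50, 0, -10).
d = |(-50)·(-7) + (-10)·(-20) − 280| / √(2500 + 0 + 100) = |270| / (10√26) = 27/√26.

27/√26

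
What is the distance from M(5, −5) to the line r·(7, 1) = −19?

49√2/10

The normal to the line is n = (7, 1) with |n| = 5√2.
|n·M − (-19)| = |30 − (-19)| = 49, so the distance is 49/(5√2).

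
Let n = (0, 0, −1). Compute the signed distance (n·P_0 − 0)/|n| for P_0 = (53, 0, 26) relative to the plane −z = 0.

n·P_0 − 0 = -26.
|n| = 1, so the signed distance is -26/1 = -26.

-26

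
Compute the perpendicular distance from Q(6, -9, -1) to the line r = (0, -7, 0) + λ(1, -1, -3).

√30

Direction vector d = (1, -1, -3).
AP = (6, -2, -1); AP·d = 11, |AP|² = 41, |d|² = 11.
distance² = |AP|² − (AP·d)²/|d|² = 41 − 121/11 = 30, so the distance is √30.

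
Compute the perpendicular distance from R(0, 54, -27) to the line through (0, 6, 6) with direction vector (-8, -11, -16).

Direction vector d = (-8, -11, -16).
AP = (0, 48, -33), and AP × d = (-1131, 264, 384).
|AP × d|² = 1496313 and |d|² = 441, so the distance is √(1496313/441) = √3393 = 3√377.

3√377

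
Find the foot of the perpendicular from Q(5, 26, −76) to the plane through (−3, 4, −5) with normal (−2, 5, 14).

(-3, 46, -20)

n = (−2, 5, 14), |n|² = 225, and n·Q − (-44) = -900.
t = -900/225 = -4, so the foot is Q − t·n = (5, 26, −76) − (-4)·(−2, 5, 14) = (−3, 46, −20).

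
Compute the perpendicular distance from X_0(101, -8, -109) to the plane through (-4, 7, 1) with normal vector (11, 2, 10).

5/3

The plane has equation n·(r − (-4, 7, 1)) = 0, i.e. n·r = -20.
n = (11, 2, 10); n·P − (-20) = 25; |n| = 15; distance = 25/15 = 5/3.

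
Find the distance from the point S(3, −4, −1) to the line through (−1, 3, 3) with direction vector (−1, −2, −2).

3√5

Direction vector d = (−1, −2, −2).
AP = (4, −7, −4); AP·d = 18, |AP|² = 81, |d|² = 9.
distance² = |AP|² − (AP·d)²/|d|² = 81 − 324/9 = 45, so the distance is 3√5.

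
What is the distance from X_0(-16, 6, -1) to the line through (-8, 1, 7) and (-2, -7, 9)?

A direction vector is d = (6, -8, 2).
AP = (-8, 5, -8), and AP × d = (-54, -32, 34).
|AP × d|² = 5096 and |d|² = 104, so the distance is √(5096/104) = √49 = 7.

7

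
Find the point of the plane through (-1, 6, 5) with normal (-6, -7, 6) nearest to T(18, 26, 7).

The perpendicular from T has direction n = (-6, -7, 6): r = (18, 26, 7) + t(-6, -7, 6).
Substitute into the plane: n·(T + tn) = -6 gives -248 + 121t = -6, so t = 2.
Foot = (18, 26, 7) + 2·(-6, -7, 6) = (6, 12, 19).

(6, 12, 19)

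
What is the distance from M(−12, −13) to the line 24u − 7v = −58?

d = |24·(-12) + (-7)·(-13) − (-58)| / √(576 + 49) = |-139|/25 = 139/25.

139/25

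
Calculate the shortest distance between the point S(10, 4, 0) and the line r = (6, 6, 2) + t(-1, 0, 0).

2√2

Direction vector d = (-1, 0, 0).
AP = (4, -2, -2); AP·d = -4, |AP|² = 24, |d|² = 1.
distance² = |AP|² − (AP·d)²/|d|² = 24 − 16/1 = 8, so the distance is 2√2.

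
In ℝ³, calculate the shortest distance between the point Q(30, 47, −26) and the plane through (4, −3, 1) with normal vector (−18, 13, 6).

20/23

The plane has equation n·(r − (4, −3, 1)) = 0, i.e. n·r = -105.
d = |(-18)·30 + 13·47 + 6·(-26) − (-105)| / √(324 + 169 + 36) = |20| / 23 = 20/23.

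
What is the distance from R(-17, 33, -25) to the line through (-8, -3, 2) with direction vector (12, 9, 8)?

Direction vector d = (12, 9, 8).
AP = (-9, 36, -27), and AP × d = (531, -252, -513).
|AP × d|² = 608634 and |d|² = 289, so the distance is √(608634/289) = √2106 = 9√26.

9√26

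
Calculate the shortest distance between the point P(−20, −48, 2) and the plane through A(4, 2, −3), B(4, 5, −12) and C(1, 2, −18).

25/√35

AB = (0, 3, −9) and AC = (−3, 0, −15), so a normal is n = AB × AC = (−45, 27, 9).
Then n·(−20, −48, 2) − (−153) = −225.
|n| = √(2025 + 729 + 81) = 9√35, so the distance is |-225|/(9√35) = 5√35/7.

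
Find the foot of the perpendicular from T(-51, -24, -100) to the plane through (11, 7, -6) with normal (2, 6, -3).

The perpendicular from T has direction n = (2, 6, -3): r = (-51, -24, -100) + λ(2, 6, -3).
Substitute into the plane: n·(T + λn) = 82 gives 54 + 49λ = 82, so λ = 4/7.
Foot = (-51, -24, -100) + (4/7)·(2, 6, -3) = (-349/7, -144/7, -712/7).

(-349/7, -144/7, -712/7)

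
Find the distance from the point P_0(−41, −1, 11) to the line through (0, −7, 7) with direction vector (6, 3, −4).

Direction vector d = (6, 3, −4).
AP = (−41, 6, 4); AP·d = -244, |AP|² = 1733, |d|² = 61.
distance² = |AP|² − (AP·d)²/|d|² = 1733 − 59536/61 = 757, so the distance is √757.

√757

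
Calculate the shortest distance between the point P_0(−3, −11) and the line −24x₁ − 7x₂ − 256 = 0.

The normal to the line is n = (−24, −7) with |n| = 25.
|n·P_0 − 256| = |149 − 256| = 107, so the distance is 107/25.

107/25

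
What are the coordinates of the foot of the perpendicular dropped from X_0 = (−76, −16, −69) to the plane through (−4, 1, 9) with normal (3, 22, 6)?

n = (3, 22, 6), |n|² = 529, and n·X_0 − 64 = -1058.
t = -1058/529 = -2, so the foot is X_0 − t·n = (−76, −16, −69) − (-2)·(3, 22, 6) = (−70, 28, −57).

(-70, 28, -57)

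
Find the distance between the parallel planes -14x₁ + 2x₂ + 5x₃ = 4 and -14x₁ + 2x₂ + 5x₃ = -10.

Both planes have normal n = (-14, 2, 5), |n| = 15. Any point on the first plane is at distance |(-10) − 4|/|n| = 14/15 from the second.

14/15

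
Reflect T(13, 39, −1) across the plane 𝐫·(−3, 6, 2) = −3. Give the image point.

(37, -9, -17)

With n = (−3, 6, 2), the signed offset is (n·T − (-3))/|n|² = 196/49 = 4.
T' = T − 2t·n = (13, 39, −1) − 8·(−3, 6, 2) = (37, −9, −17).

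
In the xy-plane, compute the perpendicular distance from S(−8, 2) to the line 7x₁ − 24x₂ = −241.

The normal to the line is n = (7, −24) with |n| = 25.
|n·S − (-241)| = |-104 − (-241)| = 137, so the distance is 137/25.

137/25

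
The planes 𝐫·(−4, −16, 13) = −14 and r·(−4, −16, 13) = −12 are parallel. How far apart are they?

2/21

With common normal n = (−4, −16, 13) (|n| = 21), the distance is |(-14) − (-12)|/|n| = 2/21.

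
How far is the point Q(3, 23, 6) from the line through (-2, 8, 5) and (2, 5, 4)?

A direction vector is d = (4, -3, -1).
AP = (5, 15, 1); AP·d = -26, |AP|² = 251, |d|² = 26.
distance² = |AP|² − (AP·d)²/|d|² = 251 − 676/26 = 225, so the distance is 15.

15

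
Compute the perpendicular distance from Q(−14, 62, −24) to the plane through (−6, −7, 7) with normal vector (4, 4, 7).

The plane has equation n·(r − (−6, −7, 7)) = 0, i.e. n·r = -3.
d = |4·(-14) + 4·62 + 7·(-24) − (-3)| / √(16 + 16 + 49) = |27| / 9 = 3.

3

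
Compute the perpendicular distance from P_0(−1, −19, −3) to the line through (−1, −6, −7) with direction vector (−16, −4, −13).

Direction vector d = (−16, −4, −13).
AP = (0, −13, 4), and AP × d = (185, −64, −208).
|AP × d|² = 81585 and |d|² = 441, so the distance is √(81585/441) = √185.

√185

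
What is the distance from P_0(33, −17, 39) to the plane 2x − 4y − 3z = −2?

19√29/29

Normal vector n = (2, −4, −3), and n·(33, −17, 39) − (−2) = 19.
|n| = √(4 + 16 + 9) = √29, so the distance is |19|/√29 = 19/√29.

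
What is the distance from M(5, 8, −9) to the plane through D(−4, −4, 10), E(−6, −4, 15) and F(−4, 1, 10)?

7√29/29

DE = (−2, 0, 5) and DF = (0, 5, 0), so a normal is n = DE × DF = (−25, 0, −10).
Then n·(5, 8, −9) − 0 = −35.
|n| = √(625 + 0 + 100) = 5√29, so the distance is |-35|/(5√29) = 7/√29.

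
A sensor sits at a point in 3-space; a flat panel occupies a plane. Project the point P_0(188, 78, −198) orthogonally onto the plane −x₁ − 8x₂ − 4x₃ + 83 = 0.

(1699/9, 758/9, -1754/9)

The perpendicular from P_0 has direction n = (−1, −8, −4): r = (188, 78, −198) + λ(−1, −8, −4).
Substitute into the plane: n·(P_0 + λn) = -83 gives -20 + 81λ = -83, so λ = -7/9.
Foot = (188, 78, −198) + (-7/9)·(−1, −8, −4) = (1699/9, 758/9, −1754/9).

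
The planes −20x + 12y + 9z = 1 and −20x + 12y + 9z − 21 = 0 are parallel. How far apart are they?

Both planes have normal n = (−20, 12, 9), |n| = 25. Any point on the first plane is at distance |21 − 1|/|n| = 20/25 = 4/5 from the second.

4/5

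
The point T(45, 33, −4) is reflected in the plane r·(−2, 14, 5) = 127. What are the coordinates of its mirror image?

With n = (−2, 14, 5), the signed offset is (n·T − 127)/|n|² = 225/225 = 1.
T' = T − 2t·n = (45, 33, −4) − 2·(−2, 14, 5) = (49, 5, −14).

(49, 5, -14)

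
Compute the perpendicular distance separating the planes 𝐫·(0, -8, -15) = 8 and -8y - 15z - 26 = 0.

18/17

With common normal n = (0, -8, -15) (|n| = 17), the distance is |8 − 26|/|n| = 18/17.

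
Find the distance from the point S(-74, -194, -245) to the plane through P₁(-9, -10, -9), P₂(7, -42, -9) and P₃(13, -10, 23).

4

P₁P₂ = (16, -32, 0) and P₁P₃ = (22, 0, 32), so a normal is n = P₁P₂ × P₁P₃ = (-1024, -512, 704).
d = |(-1024)·(-74) + (-512)·(-194) + 704·(-245) − 8000| / √(1048576 + 262144 + 495616) = |-5376| / 1344 = 4.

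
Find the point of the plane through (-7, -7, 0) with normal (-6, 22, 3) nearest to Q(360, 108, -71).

(8310/23, 2374/23, -1648/23)

The perpendicular from Q has direction n = (-6, 22, 3): r = (360, 108, -71) + t(-6, 22, 3).
Substitute into the plane: n·(Q + tn) = -112 gives 3 + 529t = -112, so t = -5/23.
Foot = (360, 108, -71) + (-5/23)·(-6, 22, 3) = (8310/23, 2374/23, -1648/23).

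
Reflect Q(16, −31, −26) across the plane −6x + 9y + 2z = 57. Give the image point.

n = (−6, 9, 2), |n|² = 121, n·Q − 57 = -484, so t = -484/121 = -4.
Foot F = Q − (-4)·n = (−8, 5, −18); the reflection is 2F − Q = (−32, 41, −10).

(-32, 41, -10)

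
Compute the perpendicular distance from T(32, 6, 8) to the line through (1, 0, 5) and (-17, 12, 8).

A direction vector is d = (-18, 12, 3).
AP = (31, 6, 3), and AP × d = (-18, -147, 480).
|AP × d|² = 252333 and |d|² = 477, so the distance is √(252333/477) = √529 = 23.

23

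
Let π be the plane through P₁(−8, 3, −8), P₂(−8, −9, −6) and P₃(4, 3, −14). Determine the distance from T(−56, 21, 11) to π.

12/√46

P₁P₂ = (0, −12, 2) and P₁P₃ = (12, 0, −6), so a normal is n = P₁P₂ × P₁P₃ = (72, 24, 144).
Then n·(−56, 21, 11) − (−1656) = −288.
|n| = √(5184 + 576 + 20736) = 24√46, so the distance is |-288|/(24√46) = 12/√46.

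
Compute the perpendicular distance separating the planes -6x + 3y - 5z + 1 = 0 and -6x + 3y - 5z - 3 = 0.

Both planes have normal n = (-6, 3, -5), |n| = √70. Any point on the first plane is at distance |3 − (-1)|/|n| = 4/√70 from the second.

2√70/35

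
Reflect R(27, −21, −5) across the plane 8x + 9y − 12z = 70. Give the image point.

(443/17, -375/17, -61/17)

With n = (8, 9, −12), the signed offset is (n·R − 70)/|n|² = 17/289 = 1/17.
R' = R − 2t·n = (27, −21, −5) − (2/17)·(8, 9, −12) = (443/17, −375/17, −61/17).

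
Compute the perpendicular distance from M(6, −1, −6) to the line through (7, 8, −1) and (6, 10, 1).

√26

A direction vector is d = (−1, 2, 2).
AP = (−1, −9, −5), and AP × d = (−8, 7, −11).
|AP × d|² = 234 and |d|² = 9, so the distance is √(234/9) = √26.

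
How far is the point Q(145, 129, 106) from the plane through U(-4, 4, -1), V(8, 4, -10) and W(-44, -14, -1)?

5

UV = (12, 0, -9) and UW = (-40, -18, 0), so a normal is n = UV × UW = (-162, 360, -216).
n = (-162, 360, -216); n·P − 2304 = -2250; |n| = 450; distance = 2250/450 = 5.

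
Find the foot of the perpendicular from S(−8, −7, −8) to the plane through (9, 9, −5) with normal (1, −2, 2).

n = (1, −2, 2), |n|² = 9, and n·S − (-19) = 9.
t = 9/9 = 1, so the foot is S − t·n = (−8, −7, −8) − 1·(1, −2, 2) = (−9, −5, −10).

(-9, -5, -10)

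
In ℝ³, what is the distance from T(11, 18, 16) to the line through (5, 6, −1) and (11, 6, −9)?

3√41

A direction vector is d = (6, 0, −8).
AP = (6, 12, 17), and AP × d = (−96, 150, −72).
|AP × d|² = 36900 and |d|² = 100, so the distance is √(36900/100) = √369 = 3√41.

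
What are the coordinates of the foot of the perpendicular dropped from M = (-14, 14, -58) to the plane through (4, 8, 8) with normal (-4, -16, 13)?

n = (-4, -16, 13), |n|² = 441, and n·M − (-40) = -882.
t = -882/441 = -2, so the foot is M − t·n = (-14, 14, -58) − (-2)·(-4, -16, 13) = (-22, -18, -32).

(-22, -18, -32)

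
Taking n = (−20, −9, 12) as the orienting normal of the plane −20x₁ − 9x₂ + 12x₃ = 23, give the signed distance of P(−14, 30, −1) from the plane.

-1

n·P − 23 = -25.
|n| = 25, so the signed distance is -25/25 = -1.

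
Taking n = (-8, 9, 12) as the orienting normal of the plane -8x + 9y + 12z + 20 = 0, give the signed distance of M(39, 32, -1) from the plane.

-16/17

n·M − (-20) = -16.
|n| = 17, so the signed distance is -16/17.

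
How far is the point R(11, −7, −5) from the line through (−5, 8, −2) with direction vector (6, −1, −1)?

Direction vector d = (6, −1, −1).
AP = (16, −15, −3), and AP × d = (12, −2, 74).
|AP × d|² = 5624 and |d|² = 38, so the distance is √(5624/38) = √148 = 2√37.

2√37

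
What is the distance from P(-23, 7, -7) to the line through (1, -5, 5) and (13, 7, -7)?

12√6

A direction vector is d = (12, 12, -12).
AP = (-24, 12, -12), and AP × d = (0, -432, -432).
|AP × d|² = 373248 and |d|² = 432, so the distance is √(373248/432) = √864 = 12√6.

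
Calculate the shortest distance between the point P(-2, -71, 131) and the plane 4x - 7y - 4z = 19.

d = |4·(-2) + (-7)·(-71) + (-4)·131 − 19| / √(16 + 49 + 16) = |-54| / 9 = 6.

6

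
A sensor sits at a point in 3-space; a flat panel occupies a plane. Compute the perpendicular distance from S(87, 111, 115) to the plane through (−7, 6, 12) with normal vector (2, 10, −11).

7

The plane has equation n·(r − (−7, 6, 12)) = 0, i.e. n·r = -86.
d = |2·87 + 10·111 + (-11)·115 − (-86)| / √(4 + 100 + 121) = |105| / 15 = 7.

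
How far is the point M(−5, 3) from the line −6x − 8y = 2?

The normal to the line is n = (−6, −8) with |n| = 10.
|n·M − 2| = |6 − 2| = 4, so the distance is 4/10 = 2/5.

2/5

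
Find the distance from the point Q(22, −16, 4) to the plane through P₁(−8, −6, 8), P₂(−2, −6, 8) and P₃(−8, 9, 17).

10/√34

P₁P₂ = (6, 0, 0) and P₁P₃ = (0, 15, 9), so a normal is n = P₁P₂ × P₁P₃ = (0, −54, 90).
Then n·(22, −16, 4) − 1044 = 180.
|n| = √(0 + 2916 + 8100) = 18√34, so the distance is |180|/(18√34) = 10/√34.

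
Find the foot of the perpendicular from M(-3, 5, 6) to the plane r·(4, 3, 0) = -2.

The perpendicular from M has direction n = (4, 3, 0): r = (-3, 5, 6) + μ(4, 3, 0).
Substitute into the plane: n·(M + μn) = -2 gives 3 + 25μ = -2, so μ = -1/5.
Foot = (-3, 5, 6) + (-1/5)·(4, 3, 0) = (-19/5, 22/5, 6).

(-19/5, 22/5, 6)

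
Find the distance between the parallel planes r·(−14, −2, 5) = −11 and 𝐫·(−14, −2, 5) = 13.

Both planes have normal n = (−14, −2, 5), |n| = 15. Any point on the first plane is at distance |13 − (-11)|/|n| = 24/15 = 8/5 from the second.

8/5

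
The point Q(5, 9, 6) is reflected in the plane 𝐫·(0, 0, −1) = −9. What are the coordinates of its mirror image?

With n = (0, 0, −1), the signed offset is (n·Q − (-9))/|n|² = 3/1 = 3.
Q' = Q − 2t·n = (5, 9, 6) − 6·(0, 0, −1) = (5, 9, 12).

(5, 9, 12)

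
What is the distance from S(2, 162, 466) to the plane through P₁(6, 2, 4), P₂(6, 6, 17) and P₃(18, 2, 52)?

P₁P₂ = (0, 4, 13) and P₁P₃ = (12, 0, 48), so a normal is n = P₁P₂ × P₁P₃ = (192, 156, −48).
Then n·(2, 162, 466) − 1272 = 2016.
|n| = √(36864 + 24336 + 2304) = 252, so the distance is |2016|/252 = 8.

8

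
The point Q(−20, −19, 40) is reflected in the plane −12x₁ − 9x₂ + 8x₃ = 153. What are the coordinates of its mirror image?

(28, 17, 8)

With n = (−12, −9, 8), the signed offset is (n·Q − 153)/|n|² = 578/289 = 2.
Q' = Q − 2t·n = (−20, −19, 40) − 4·(−12, −9, 8) = (28, 17, 8).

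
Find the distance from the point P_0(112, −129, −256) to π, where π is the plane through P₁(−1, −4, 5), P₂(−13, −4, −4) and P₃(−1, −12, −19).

P₁P₂ = (−12, 0, −9) and P₁P₃ = (0, −8, −24), so a normal is n = P₁P₂ × P₁P₃ = (−72, −288, 96).
d = |(-72)·112 + (-288)·(-129) + 96·(-256) − 1704| / √(5184 + 82944 + 9216) = |2808| / 312 = 9.

9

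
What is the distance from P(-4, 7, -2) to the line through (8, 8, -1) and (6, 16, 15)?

√146

A direction vector is d = (-2, 8, 16).
AP = (-12, -1, -1), and AP × d = (-8, 194, -98).
|AP × d|² = 47304 and |d|² = 324, so the distance is √(47304/324) = √146.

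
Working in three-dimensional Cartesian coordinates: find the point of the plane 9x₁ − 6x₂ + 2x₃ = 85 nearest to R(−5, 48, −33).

(31, 24, -25)

The perpendicular from R has direction n = (9, −6, 2): r = (−5, 48, −33) + μ(9, −6, 2).
Substitute into the plane: n·(R + μn) = 85 gives -399 + 121μ = 85, so μ = 4.
Foot = (−5, 48, −33) + 4·(9, −6, 2) = (31, 24, −25).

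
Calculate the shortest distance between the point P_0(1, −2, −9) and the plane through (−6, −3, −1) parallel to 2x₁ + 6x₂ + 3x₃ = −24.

4/7

Parallel planes share the normal n = (2, 6, 3); since (−6, −3, −1) lies on the plane, its equation is 2x₁ + 6x₂ + 3x₃ = -33.
Then n·(1, −2, −9) − (−33) = −4.
|n| = √(4 + 36 + 9) = 7, so the distance is |-4|/7 = 4/7.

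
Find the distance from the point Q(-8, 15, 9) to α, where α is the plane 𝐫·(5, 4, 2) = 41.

d = |5·(-8) + 4·15 + 2·9 − 41| / √(25 + 16 + 4) = |-3| / (3√5) = √5/5.

√5/5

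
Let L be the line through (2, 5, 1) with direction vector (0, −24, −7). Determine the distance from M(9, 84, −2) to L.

√674

Direction vector d = (0, −24, −7).
AP = (7, 79, −3), and AP × d = (−625, 49, −168).
|AP × d|² = 421250 and |d|² = 625, so the distance is √(421250/625) = √674.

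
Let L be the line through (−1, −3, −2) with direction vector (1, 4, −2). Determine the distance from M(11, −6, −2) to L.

3√17

Direction vector d = (1, 4, −2).
AP = (12, −3, 0); AP·d = 0, |AP|² = 153, |d|² = 21.
distance² = |AP|² − (AP·d)²/|d|² = 153 − 0/21 = 153, so the distance is 3√17.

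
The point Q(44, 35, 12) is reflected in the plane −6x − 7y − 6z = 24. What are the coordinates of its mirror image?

(-16, -35, -48)

n = (−6, −7, −6), |n|² = 121, n·Q − 24 = -605, so t = -605/121 = -5.
Foot F = Q − (-5)·n = (14, 0, −18); the reflection is 2F − Q = (−16, −35, −48).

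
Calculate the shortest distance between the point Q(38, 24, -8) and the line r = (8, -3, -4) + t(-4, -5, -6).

2√238

Direction vector d = (-4, -5, -6).
AP = (30, 27, -4), and AP × d = (-182, 196, -42).
|AP × d|² = 73304 and |d|² = 77, so the distance is √(73304/77) = √952 = 2√238.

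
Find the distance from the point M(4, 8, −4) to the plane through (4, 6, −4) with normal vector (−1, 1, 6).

The plane has equation n·(r − (4, 6, −4)) = 0, i.e. n·r = -22.
Then n·(4, 8, −4) − (−22) = 2.
|n| = √(1 + 1 + 36) = √38, so the distance is |2|/√38 = 2/√38.

2/√38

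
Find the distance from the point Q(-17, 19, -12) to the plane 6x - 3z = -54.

4/√5

n = (6, 0, -3); n·P − (-54) = -12; |n| = 3√5; distance = 12/(3√5) = 4√5/5.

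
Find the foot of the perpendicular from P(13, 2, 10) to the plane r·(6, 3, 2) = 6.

(1, -4, 6)

The perpendicular from P has direction n = (6, 3, 2): r = (13, 2, 10) + μ(6, 3, 2).
Substitute into the plane: n·(P + μn) = 6 gives 104 + 49μ = 6, so μ = -2.
Foot = (13, 2, 10) + (-2)·(6, 3, 2) = (1, -4, 6).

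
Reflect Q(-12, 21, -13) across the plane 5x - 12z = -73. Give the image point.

(-22, 21, 11)

n = (5, 0, -12), |n|² = 169, n·Q − (-73) = 169, so t = 169/169 = 1.
Foot F = Q − 1·n = (-17, 21, -1); the reflection is 2F − Q = (-22, 21, 11).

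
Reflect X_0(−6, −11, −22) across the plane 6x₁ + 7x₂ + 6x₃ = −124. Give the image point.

(6, 3, -10)

n = (6, 7, 6), |n|² = 121, n·X_0 − (-124) = -121, so t = -121/121 = -1.
Foot F = X_0 − (-1)·n = (0, −4, −16); the reflection is 2F − X_0 = (6, 3, −10).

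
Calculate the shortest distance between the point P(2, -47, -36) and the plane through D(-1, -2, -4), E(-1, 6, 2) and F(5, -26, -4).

DE = (0, 8, 6) and DF = (6, -24, 0), so a normal is n = DE × DF = (144, 36, -48).
Then n·(2, -47, -36) - (-24) = 348.
|n| = √(20736 + 1296 + 2304) = 156, so the distance is |348|/156 = 29/13.

29/13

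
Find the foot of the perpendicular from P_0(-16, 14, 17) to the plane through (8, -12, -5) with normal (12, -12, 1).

The perpendicular from P_0 has direction n = (12, -12, 1): r = (-16, 14, 17) + λ(12, -12, 1).
Substitute into the plane: n·(P_0 + λn) = 235 gives -343 + 289λ = 235, so λ = 2.
Foot = (-16, 14, 17) + 2·(12, -12, 1) = (8, -10, 19).

(8, -10, 19)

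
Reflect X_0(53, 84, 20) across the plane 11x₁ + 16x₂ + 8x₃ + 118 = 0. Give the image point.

(-57, -76, -60)

With n = (11, 16, 8), the signed offset is (n·X_0 − (-118))/|n|² = 2205/441 = 5.
X_0' = X_0 − 2t·n = (53, 84, 20) − 10·(11, 16, 8) = (-57, -76, -60).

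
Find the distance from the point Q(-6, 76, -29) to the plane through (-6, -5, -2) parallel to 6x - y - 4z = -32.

Parallel planes share the normal n = (6, -1, -4); since (-6, -5, -2) lies on the plane, its equation is 6x - y - 4z = -23.
Then n·(-6, 76, -29) - (-23) = 27.
|n| = √(36 + 1 + 16) = √53, so the distance is |27|/√53 = 27√53/53.

27√53/53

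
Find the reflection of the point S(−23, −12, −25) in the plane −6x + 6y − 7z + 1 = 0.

With n = (−6, 6, −7), the signed offset is (n·S − (-1))/|n|² = 242/121 = 2.
S' = S − 2t·n = (−23, −12, −25) − 4·(−6, 6, −7) = (1, −36, 3).

(1, -36, 3)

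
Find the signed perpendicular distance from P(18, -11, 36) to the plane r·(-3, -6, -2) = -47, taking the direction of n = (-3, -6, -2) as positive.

n·P − (-47) = -13.
|n| = 7, so the signed distance is -13/7.

-13/7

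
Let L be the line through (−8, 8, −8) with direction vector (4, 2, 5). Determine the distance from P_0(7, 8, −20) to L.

Direction vector d = (4, 2, 5).
AP = (15, 0, −12), and AP × d = (24, −123, 30).
|AP × d|² = 16605 and |d|² = 45, so the distance is √(16605/45) = √369 = 3√41.

3√41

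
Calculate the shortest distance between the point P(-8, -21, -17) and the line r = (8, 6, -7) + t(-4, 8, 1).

Direction vector d = (-4, 8, 1).
AP = (-16, -27, -10), and AP × d = (53, 56, -236).
|AP × d|² = 61641 and |d|² = 81, so the distance is √(61641/81) = √761.

√761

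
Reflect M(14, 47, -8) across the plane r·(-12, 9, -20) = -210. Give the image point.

With n = (-12, 9, -20), the signed offset is (n·M − (-210))/|n|² = 625/625 = 1.
M' = M − 2t·n = (14, 47, -8) − 2·(-12, 9, -20) = (38, 29, 32).

(38, 29, 32)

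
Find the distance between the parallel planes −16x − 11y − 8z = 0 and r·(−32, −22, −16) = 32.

16/21

Divide the second equation by 2 to match normals: −16x − 11y − 8z = 16.
Both planes have normal n = (−16, −11, −8), |n| = 21. Any point on the first plane is at distance |16 − 0|/|n| = 16/21 from the second.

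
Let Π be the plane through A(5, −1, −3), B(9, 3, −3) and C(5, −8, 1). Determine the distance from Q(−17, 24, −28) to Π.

13/9

AB = (4, 4, 0) and AC = (0, −7, 4), so a normal is n = AB × AC = (16, −16, −28).
Then n·(−17, 24, −28) − 180 = −52.
|n| = √(256 + 256 + 784) = 36, so the distance is |-52|/36 = 13/9.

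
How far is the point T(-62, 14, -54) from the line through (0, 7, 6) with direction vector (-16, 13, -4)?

2√881

Direction vector d = (-16, 13, -4).
AP = (-62, 7, -60), and AP × d = (752, 712, -694).
|AP × d|² = 1554084 and |d|² = 441, so the distance is √(1554084/441) = √3524 = 2√881.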